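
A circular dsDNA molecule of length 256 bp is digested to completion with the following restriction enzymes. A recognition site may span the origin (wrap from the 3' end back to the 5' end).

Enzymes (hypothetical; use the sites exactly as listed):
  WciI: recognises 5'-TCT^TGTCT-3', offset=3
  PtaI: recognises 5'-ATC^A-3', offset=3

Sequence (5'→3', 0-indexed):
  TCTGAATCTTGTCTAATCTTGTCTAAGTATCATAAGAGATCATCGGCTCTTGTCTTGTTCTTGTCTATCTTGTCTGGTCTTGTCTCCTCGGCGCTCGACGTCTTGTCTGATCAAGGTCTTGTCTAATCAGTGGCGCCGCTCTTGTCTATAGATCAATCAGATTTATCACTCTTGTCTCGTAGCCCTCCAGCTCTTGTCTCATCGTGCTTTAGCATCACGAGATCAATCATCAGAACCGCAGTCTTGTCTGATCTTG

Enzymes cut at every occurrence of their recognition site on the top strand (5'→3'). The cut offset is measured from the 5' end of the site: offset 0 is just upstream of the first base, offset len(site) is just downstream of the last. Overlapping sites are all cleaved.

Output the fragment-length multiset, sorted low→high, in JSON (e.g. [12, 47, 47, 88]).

[3,4,4,5,7,8,9,9,9,9,9,10,10,10,10,11,11,12,12,13,14,22,22,23]

Per-enzyme occurrences:
  WciI (TCTTGTCT, off=3): starts [6, 16, 47, 58, 67, 77, 100, 116, 139, 169, 191, 241, 251] → cuts [9, 19, 50, 61, 70, 80, 103, 119, 142, 172, 194, 244, 254]
  PtaI (ATCA, off=3): starts [28, 38, 109, 125, 151, 155, 164, 213, 221, 225, 228] → cuts [31, 41, 112, 128, 154, 158, 167, 216, 224, 228, 231]

All cut coordinates (distinct, sorted): [9, 19, 31, 41, 50, 61, 70, 80, 103, 112, 119, 128, 142, 154, 158, 167, 172, 194, 216, 224, 228, 231, 244, 254]

Fragment lengths:
  9→19: 10 bp
  19→31: 12 bp
  31→41: 10 bp
  41→50: 9 bp
  50→61: 11 bp
  61→70: 9 bp
  70→80: 10 bp
  80→103: 23 bp
  103→112: 9 bp
  112→119: 7 bp
  119→128: 9 bp
  128→142: 14 bp
  142→154: 12 bp
  154→158: 4 bp
  158→167: 9 bp
  167→172: 5 bp
  172→194: 22 bp
  194→216: 22 bp
  216→224: 8 bp
  224→228: 4 bp
  228→231: 3 bp
  231→244: 13 bp
  244→254: 10 bp
  254→9 (wrap): 256-254+9 = 11 bp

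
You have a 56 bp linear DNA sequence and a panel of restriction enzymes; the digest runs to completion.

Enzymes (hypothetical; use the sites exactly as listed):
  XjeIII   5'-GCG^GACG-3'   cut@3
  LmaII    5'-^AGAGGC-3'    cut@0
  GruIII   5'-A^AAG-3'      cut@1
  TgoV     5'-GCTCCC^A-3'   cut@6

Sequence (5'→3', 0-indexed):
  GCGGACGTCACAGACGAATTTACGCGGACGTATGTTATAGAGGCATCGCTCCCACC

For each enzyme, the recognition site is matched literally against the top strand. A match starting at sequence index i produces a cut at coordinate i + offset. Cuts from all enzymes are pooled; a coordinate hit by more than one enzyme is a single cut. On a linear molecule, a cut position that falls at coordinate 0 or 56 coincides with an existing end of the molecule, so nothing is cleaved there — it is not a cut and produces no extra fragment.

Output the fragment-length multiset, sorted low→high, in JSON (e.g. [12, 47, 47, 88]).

[3,3,12,15,23]

Site scan:
  XjeIII GCGGACG/3: at [0, 23] ⇒ [3, 26]
  LmaII AGAGGC/0: at [38] ⇒ [38]
  GruIII (AAAG, off=1): no sites
  TgoV GCTCCCA/6: at [47] ⇒ [53]

All cut coordinates (distinct, sorted): [3, 26, 38, 53]

Fragment lengths:
  [0,3): 3 bp
  [3,26): 23 bp
  [26,38): 12 bp
  [38,53): 15 bp
  [53,56): 3 bp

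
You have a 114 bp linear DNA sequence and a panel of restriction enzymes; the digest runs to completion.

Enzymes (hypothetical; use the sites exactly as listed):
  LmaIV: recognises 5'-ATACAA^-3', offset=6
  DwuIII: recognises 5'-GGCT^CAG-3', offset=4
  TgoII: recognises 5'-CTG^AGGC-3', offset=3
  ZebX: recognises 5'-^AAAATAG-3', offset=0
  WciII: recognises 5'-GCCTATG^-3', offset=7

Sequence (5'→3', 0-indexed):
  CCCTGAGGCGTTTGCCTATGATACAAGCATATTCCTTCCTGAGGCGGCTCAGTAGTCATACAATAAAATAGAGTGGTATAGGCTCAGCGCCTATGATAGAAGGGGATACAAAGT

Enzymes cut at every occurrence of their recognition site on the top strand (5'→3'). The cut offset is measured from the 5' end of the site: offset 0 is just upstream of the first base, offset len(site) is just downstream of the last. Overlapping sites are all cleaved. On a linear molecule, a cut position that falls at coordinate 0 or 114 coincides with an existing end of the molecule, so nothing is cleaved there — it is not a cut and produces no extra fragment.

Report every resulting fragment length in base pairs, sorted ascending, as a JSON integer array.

[1,3,5,6,8,11,14,15,15,16,20]

Site scan:
  LmaIV (ATACAA, off=6): starts [20, 57, 105] → cuts [26, 63, 111]
  DwuIII (GGCTCAG, off=4): starts [45, 80] → cuts [49, 84]
  TgoII (CTGAGGC, off=3): starts [2, 38] → cuts [5, 41]
  ZebX (AAAATAG, off=0): starts [64] → cuts [64]
  WciII (GCCTATG, off=7): starts [13, 88] → cuts [20, 95]

All cut coordinates (distinct, sorted): [5, 20, 26, 41, 49, 63, 64, 84, 95, 111]

Fragment lengths:
  [0,5): 5 bp
  [5,20): 15 bp
  [20,26): 6 bp
  [26,41): 15 bp
  [41,49): 8 bp
  [49,63): 14 bp
  [63,64): 1 bp
  [64,84): 20 bp
  [84,95): 11 bp
  [95,111): 16 bp
  [111,114): 3 bp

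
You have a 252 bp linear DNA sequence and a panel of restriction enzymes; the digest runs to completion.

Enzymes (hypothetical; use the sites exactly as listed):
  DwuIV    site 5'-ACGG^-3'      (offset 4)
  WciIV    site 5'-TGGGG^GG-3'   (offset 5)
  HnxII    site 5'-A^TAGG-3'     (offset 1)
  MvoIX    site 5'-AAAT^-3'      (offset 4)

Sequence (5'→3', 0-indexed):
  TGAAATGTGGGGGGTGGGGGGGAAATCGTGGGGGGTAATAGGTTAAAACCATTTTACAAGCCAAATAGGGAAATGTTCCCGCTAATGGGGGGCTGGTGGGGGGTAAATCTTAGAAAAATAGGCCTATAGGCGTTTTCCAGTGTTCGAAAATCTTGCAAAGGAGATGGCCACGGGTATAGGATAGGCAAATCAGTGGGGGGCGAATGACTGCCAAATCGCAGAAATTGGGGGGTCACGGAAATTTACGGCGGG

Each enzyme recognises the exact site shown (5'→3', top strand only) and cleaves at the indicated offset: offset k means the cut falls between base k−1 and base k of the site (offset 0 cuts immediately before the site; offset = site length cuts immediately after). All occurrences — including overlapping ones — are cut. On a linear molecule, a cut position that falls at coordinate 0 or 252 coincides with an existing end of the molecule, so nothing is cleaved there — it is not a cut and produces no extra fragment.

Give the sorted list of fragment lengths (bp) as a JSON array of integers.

[1,1,3,4,4,5,5,5,6,6,6,7,7,7,7,7,8,8,8,9,9,10,11,16,18,22,25,27]

Per-enzyme occurrences:
  DwuIV (ACGG, off=4): starts [169, 234, 244] → cuts [173, 238, 248]
  WciIV (TGGGGGG, off=5): starts [7, 14, 28, 85, 96, 193, 225] → cuts [12, 19, 33, 90, 101, 198, 230]
  HnxII (ATAGG, off=1): starts [37, 64, 117, 125, 175, 180] → cuts [38, 65, 118, 126, 176, 181]
  MvoIX (AAAT, off=4): starts [2, 22, 62, 70, 104, 115, 147, 186, 212, 221, 238] → cuts [6, 26, 66, 74, 108, 119, 151, 190, 216, 225, 242]

Pooled cuts: [6, 12, 19, 26, 33, 38, 65, 66, 74, 90, 101, 108, 118, 119, 126, 151, 173, 176, 181, 190, 198, 216, 225, 230, 238, 242, 248]

Fragments:
  [0,6): 6 bp
  [6,12): 6 bp
  [12,19): 7 bp
  [19,26): 7 bp
  [26,33): 7 bp
  [33,38): 5 bp
  [38,65): 27 bp
  [65,66): 1 bp
  [66,74): 8 bp
  [74,90): 16 bp
  [90,101): 11 bp
  [101,108): 7 bp
  [108,118): 10 bp
  [118,119): 1 bp
  [119,126): 7 bp
  [126,151): 25 bp
  [151,173): 22 bp
  [173,176): 3 bp
  [176,181): 5 bp
  [181,190): 9 bp
  [190,198): 8 bp
  [198,216): 18 bp
  [216,225): 9 bp
  [225,230): 5 bp
  [230,238): 8 bp
  [238,242): 4 bp
  [242,248): 6 bp
  [248,252): 4 bp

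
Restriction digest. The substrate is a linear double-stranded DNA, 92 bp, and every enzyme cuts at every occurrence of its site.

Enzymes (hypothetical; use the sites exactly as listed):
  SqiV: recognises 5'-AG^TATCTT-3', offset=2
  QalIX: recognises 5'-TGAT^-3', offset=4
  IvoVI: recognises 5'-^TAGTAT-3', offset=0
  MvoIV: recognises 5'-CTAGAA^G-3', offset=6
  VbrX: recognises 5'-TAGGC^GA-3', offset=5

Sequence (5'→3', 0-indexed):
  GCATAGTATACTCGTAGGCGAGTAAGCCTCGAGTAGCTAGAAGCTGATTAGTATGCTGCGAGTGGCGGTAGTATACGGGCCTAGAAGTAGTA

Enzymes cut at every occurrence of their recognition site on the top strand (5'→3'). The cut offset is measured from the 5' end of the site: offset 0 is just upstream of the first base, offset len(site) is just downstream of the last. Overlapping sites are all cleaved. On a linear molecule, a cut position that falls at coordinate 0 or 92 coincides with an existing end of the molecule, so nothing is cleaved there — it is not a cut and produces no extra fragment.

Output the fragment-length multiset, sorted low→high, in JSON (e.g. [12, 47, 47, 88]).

Per-enzyme occurrences:
  SqiV (AGTATCTT, off=2): no sites
  QalIX (TGAT, off=4): starts [44] → cuts [48]
  IvoVI (TAGTAT, off=0): starts [3, 48, 68] → cuts [3, 48, 68]
  MvoIV (CTAGAAG, off=6): starts [36, 80] → cuts [42, 86]
  VbrX (TAGGCGA, off=5): starts [14] → cuts [19]

Pooled cuts: [3, 19, 42, 48, 68, 86]

Fragment lengths:
  [0,3): 3 bp
  [3,19): 16 bp
  [19,42): 23 bp
  [42,48): 6 bp
  [48,68): 20 bp
  [68,86): 18 bp
  [86,92): 6 bp

[3,6,6,16,18,20,23]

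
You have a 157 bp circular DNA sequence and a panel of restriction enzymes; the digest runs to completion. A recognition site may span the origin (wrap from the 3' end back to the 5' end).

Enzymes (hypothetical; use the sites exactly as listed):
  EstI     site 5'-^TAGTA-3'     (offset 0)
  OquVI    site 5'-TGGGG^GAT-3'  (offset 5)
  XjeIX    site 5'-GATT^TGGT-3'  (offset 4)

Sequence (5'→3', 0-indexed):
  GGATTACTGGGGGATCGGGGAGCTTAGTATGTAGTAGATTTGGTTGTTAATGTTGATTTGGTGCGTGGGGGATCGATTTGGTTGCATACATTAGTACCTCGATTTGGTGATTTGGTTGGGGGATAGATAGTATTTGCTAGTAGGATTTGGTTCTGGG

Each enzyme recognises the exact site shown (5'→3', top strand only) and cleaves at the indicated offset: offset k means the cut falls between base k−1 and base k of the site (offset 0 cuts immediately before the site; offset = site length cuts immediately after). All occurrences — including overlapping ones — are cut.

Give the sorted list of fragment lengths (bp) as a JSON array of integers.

Per-enzyme occurrences:
  EstI (TAGTA, off=0): starts [24, 31, 91, 127, 137] → cuts [24, 31, 91, 127, 137]
  OquVI (TGGGGGAT, off=5): starts [7, 65, 116, 153] → cuts [1, 12, 70, 121]
  XjeIX (GATTTGGT, off=4): starts [36, 54, 74, 100, 108, 143] → cuts [40, 58, 78, 104, 112, 147]

Pooled cuts: [1, 12, 24, 31, 40, 58, 70, 78, 91, 104, 112, 121, 127, 137, 147]

Fragment lengths:
  1→12: 11 bp
  12→24: 12 bp
  24→31: 7 bp
  31→40: 9 bp
  40→58: 18 bp
  58→70: 12 bp
  70→78: 8 bp
  78→91: 13 bp
  91→104: 13 bp
  104→112: 8 bp
  112→121: 9 bp
  121→127: 6 bp
  127→137: 10 bp
  137→147: 10 bp
  147→1 (wrap): 157-147+1 = 11 bp

[6,7,8,8,9,9,10,10,11,11,12,12,13,13,18]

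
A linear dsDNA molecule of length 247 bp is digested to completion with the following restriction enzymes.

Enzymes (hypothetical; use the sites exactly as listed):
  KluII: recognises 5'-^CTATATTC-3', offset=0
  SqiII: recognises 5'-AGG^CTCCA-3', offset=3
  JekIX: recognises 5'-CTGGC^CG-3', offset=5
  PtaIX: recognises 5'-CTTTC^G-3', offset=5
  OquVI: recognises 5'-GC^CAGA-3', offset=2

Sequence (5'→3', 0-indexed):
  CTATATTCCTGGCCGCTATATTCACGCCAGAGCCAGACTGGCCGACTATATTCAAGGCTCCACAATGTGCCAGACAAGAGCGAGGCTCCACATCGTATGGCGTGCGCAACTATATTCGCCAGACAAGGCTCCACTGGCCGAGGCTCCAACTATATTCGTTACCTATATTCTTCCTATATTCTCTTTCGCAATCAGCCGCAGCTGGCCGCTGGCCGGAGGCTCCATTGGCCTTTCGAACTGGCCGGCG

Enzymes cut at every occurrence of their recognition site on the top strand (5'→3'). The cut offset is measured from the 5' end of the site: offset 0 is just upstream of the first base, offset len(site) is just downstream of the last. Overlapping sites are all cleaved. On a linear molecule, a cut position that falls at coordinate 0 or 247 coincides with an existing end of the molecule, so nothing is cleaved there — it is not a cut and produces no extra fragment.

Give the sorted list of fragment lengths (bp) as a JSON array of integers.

Per-enzyme occurrences:
  KluII (CTATATTC, off=0): starts [0, 15, 45, 109, 149, 162, 173] → cuts [15, 45, 109, 149, 162, 173] (position 0 is a terminus of the linear molecule — no cut)
  SqiII (AGGCTCCA, off=3): starts [54, 82, 125, 140, 216] → cuts [57, 85, 128, 143, 219]
  JekIX (CTGGCCG, off=5): starts [8, 37, 133, 201, 208, 237] → cuts [13, 42, 138, 206, 213, 242]
  PtaIX (CTTTCG, off=5): starts [182, 229] → cuts [187, 234]
  OquVI (GCCAGA, off=2): starts [25, 31, 68, 117] → cuts [27, 33, 70, 119]

All cut coordinates (distinct, sorted): [13, 15, 27, 33, 42, 45, 57, 70, 85, 109, 119, 128, 138, 143, 149, 162, 173, 187, 206, 213, 219, 234, 242]

Fragment lengths:
  [0,13): 13 bp
  [13,15): 2 bp
  [15,27): 12 bp
  [27,33): 6 bp
  [33,42): 9 bp
  [42,45): 3 bp
  [45,57): 12 bp
  [57,70): 13 bp
  [70,85): 15 bp
  [85,109): 24 bp
  [109,119): 10 bp
  [119,128): 9 bp
  [128,138): 10 bp
  [138,143): 5 bp
  [143,149): 6 bp
  [149,162): 13 bp
  [162,173): 11 bp
  [173,187): 14 bp
  [187,206): 19 bp
  [206,213): 7 bp
  [213,219): 6 bp
  [219,234): 15 bp
  [234,242): 8 bp
  [242,247): 5 bp

[2,3,5,5,6,6,6,7,8,9,9,10,10,11,12,12,13,13,13,14,15,15,19,24]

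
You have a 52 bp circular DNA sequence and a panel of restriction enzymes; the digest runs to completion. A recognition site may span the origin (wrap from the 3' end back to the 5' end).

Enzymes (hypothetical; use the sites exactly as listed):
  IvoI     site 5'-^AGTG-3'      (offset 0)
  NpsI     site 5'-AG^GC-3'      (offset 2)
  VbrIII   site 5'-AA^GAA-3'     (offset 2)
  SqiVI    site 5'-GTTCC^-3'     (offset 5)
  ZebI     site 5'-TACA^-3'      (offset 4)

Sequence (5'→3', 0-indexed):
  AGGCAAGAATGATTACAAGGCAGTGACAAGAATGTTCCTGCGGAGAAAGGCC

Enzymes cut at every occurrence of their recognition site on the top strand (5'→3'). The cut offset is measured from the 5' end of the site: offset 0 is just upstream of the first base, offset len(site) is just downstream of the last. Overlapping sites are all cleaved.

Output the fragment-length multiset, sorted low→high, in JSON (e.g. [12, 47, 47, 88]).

Scan for sites:
  IvoI AGTG/0: at [21] ⇒ [21]
  NpsI AGGC/2: at [0, 17, 47] ⇒ [2, 19, 49]
  VbrIII AAGAA/2: at [4, 27] ⇒ [6, 29]
  SqiVI GTTCC/5: at [33] ⇒ [38]
  ZebI TACA/4: at [13] ⇒ [17]

Pooled cuts: [2, 6, 17, 19, 21, 29, 38, 49]

Fragments:
  2→6: 4 bp
  6→17: 11 bp
  17→19: 2 bp
  19→21: 2 bp
  21→29: 8 bp
  29→38: 9 bp
  38→49: 11 bp
  49→2 (wrap): 52-49+2 = 5 bp

[2,2,4,5,8,9,11,11]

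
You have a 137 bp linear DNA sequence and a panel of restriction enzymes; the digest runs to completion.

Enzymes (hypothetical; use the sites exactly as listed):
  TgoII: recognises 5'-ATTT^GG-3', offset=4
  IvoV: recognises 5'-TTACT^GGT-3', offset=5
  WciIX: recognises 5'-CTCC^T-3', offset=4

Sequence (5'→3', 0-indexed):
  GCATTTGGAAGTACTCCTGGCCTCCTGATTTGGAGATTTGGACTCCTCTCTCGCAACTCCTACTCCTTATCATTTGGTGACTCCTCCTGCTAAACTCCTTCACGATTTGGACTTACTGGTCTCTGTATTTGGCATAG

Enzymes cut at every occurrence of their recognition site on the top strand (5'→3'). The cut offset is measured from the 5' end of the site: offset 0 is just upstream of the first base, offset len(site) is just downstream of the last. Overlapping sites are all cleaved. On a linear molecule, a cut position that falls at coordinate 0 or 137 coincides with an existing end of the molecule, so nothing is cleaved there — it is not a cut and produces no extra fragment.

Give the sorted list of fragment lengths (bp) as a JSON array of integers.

[3,6,6,6,7,7,8,8,9,9,9,10,11,11,13,14]

Scan for sites:
  TgoII (ATTTGG, off=4): starts [2, 27, 35, 71, 104, 126] → cuts [6, 31, 39, 75, 108, 130]
  IvoV (TTACTGGT, off=5): starts [112] → cuts [117]
  WciIX (CTCCT, off=4): starts [13, 21, 42, 56, 62, 80, 83, 94] → cuts [17, 25, 46, 60, 66, 84, 87, 98]

All cut coordinates (distinct, sorted): [6, 17, 25, 31, 39, 46, 60, 66, 75, 84, 87, 98, 108, 117, 130]

Fragment lengths:
  [0,6): 6 bp
  [6,17): 11 bp
  [17,25): 8 bp
  [25,31): 6 bp
  [31,39): 8 bp
  [39,46): 7 bp
  [46,60): 14 bp
  [60,66): 6 bp
  [66,75): 9 bp
  [75,84): 9 bp
  [84,87): 3 bp
  [87,98): 11 bp
  [98,108): 10 bp
  [108,117): 9 bp
  [117,130): 13 bp
  [130,137): 7 bp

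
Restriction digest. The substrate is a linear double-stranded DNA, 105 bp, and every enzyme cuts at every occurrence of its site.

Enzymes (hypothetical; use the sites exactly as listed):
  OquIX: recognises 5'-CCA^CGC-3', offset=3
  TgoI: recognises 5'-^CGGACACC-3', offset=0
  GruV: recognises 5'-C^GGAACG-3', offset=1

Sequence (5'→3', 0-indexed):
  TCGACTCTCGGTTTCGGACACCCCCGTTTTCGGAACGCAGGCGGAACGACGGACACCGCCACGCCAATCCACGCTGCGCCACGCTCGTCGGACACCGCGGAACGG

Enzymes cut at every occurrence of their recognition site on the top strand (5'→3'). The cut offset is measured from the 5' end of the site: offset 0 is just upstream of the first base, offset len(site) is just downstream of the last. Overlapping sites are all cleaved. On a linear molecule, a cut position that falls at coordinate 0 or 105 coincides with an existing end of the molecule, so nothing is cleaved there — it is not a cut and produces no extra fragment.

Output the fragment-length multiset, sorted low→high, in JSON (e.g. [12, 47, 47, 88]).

[7,7,7,10,10,10,11,12,14,17]

Scan for sites:
  OquIX CCACGC/3: at [58, 68, 78] ⇒ [61, 71, 81]
  TgoI CGGACACC/0: at [14, 49, 88] ⇒ [14, 49, 88]
  GruV CGGAACG/1: at [30, 41, 97] ⇒ [31, 42, 98]

All cut coordinates (distinct, sorted): [14, 31, 42, 49, 61, 71, 81, 88, 98]

Fragment lengths:
  [0,14): 14 bp
  [14,31): 17 bp
  [31,42): 11 bp
  [42,49): 7 bp
  [49,61): 12 bp
  [61,71): 10 bp
  [71,81): 10 bp
  [81,88): 7 bp
  [88,98): 10 bp
  [98,105): 7 bp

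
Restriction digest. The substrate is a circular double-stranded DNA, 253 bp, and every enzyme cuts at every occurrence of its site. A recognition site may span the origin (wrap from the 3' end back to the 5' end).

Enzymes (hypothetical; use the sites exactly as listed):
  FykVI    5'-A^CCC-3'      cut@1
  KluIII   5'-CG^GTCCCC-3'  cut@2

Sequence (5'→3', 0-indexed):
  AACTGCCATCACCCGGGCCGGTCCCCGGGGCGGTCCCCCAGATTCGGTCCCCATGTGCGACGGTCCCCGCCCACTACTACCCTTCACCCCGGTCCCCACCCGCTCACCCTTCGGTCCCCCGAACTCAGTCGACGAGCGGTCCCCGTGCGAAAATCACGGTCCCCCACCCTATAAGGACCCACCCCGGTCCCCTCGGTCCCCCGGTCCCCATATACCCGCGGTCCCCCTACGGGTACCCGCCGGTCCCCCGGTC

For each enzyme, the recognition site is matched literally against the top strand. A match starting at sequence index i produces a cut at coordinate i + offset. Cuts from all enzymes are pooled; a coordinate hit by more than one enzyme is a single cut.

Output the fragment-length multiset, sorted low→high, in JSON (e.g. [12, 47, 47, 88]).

Scan for sites:
  FykVI ACCC/1: at [10, 78, 85, 97, 105, 165, 176, 180, 213, 234] ⇒ [11, 79, 86, 98, 106, 166, 177, 181, 214, 235]
  KluIII CGGTCCCC/2: at [18, 30, 44, 60, 89, 111, 136, 156, 184, 193, 201, 218, 240] ⇒ [20, 32, 46, 62, 91, 113, 138, 158, 186, 195, 203, 220, 242]

Pooled cuts: [11, 20, 32, 46, 62, 79, 86, 91, 98, 106, 113, 138, 158, 166, 177, 181, 186, 195, 203, 214, 220, 235, 242]

Fragment lengths:
  11→20: 9 bp
  20→32: 12 bp
  32→46: 14 bp
  46→62: 16 bp
  62→79: 17 bp
  79→86: 7 bp
  86→91: 5 bp
  91→98: 7 bp
  98→106: 8 bp
  106→113: 7 bp
  113→138: 25 bp
  138→158: 20 bp
  158→166: 8 bp
  166→177: 11 bp
  177→181: 4 bp
  181→186: 5 bp
  186→195: 9 bp
  195→203: 8 bp
  203→214: 11 bp
  214→220: 6 bp
  220→235: 15 bp
  235→242: 7 bp
  242→11 (wrap): 253-242+11 = 22 bp

[4,5,5,6,7,7,7,7,8,8,8,9,9,11,11,12,14,15,16,17,20,22,25]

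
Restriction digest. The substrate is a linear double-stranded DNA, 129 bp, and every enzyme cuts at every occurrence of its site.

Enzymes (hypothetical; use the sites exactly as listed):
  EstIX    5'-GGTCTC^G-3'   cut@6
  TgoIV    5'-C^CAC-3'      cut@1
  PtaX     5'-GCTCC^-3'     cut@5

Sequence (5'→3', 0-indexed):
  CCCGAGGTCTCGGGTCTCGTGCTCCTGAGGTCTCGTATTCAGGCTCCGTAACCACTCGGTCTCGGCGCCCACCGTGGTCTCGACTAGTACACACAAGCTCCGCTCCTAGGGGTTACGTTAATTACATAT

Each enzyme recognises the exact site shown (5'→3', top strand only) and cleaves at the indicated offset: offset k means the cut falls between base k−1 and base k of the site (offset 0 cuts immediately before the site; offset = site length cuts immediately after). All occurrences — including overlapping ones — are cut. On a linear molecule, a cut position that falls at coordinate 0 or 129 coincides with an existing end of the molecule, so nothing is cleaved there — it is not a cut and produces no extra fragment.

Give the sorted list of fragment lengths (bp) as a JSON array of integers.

[5,5,6,7,7,9,11,11,12,13,20,23]

Scan for sites:
  EstIX (GGTCTCG, off=6): starts [5, 12, 28, 57, 75] → cuts [11, 18, 34, 63, 81]
  TgoIV (CCAC, off=1): starts [51, 68] → cuts [52, 69]
  PtaX (GCTCC, off=5): starts [20, 42, 96, 101] → cuts [25, 47, 101, 106]

All cut coordinates (distinct, sorted): [11, 18, 25, 34, 47, 52, 63, 69, 81, 101, 106]

Fragment lengths:
  [0,11): 11 bp
  [11,18): 7 bp
  [18,25): 7 bp
  [25,34): 9 bp
  [34,47): 13 bp
  [47,52): 5 bp
  [52,63): 11 bp
  [63,69): 6 bp
  [69,81): 12 bp
  [81,101): 20 bp
  [101,106): 5 bp
  [106,129): 23 bp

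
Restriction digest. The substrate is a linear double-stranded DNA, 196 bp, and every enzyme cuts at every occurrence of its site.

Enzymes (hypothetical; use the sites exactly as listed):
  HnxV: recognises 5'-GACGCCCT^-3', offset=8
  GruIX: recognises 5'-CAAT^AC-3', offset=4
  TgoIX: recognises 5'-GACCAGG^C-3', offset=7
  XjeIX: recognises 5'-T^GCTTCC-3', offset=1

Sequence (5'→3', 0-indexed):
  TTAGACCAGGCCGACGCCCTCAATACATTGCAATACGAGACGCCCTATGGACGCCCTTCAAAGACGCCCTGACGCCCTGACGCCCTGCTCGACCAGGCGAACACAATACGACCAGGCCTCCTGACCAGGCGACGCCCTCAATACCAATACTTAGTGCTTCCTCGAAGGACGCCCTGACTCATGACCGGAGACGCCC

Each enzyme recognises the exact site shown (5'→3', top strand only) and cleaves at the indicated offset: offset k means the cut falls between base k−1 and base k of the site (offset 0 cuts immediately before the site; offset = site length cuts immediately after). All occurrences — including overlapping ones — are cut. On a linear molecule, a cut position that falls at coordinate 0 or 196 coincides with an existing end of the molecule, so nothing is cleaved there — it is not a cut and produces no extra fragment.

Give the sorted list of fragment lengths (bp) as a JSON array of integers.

Scan for sites:
  HnxV (GACGCCCT, off=8): starts [12, 38, 49, 62, 70, 78, 130, 167] → cuts [20, 46, 57, 70, 78, 86, 138, 175]
  GruIX (CAATAC, off=4): starts [20, 30, 103, 138, 144] → cuts [24, 34, 107, 142, 148]
  TgoIX (GACCAGGC, off=7): starts [3, 90, 109, 122] → cuts [10, 97, 116, 129]
  XjeIX (TGCTTCC, off=1): starts [154] → cuts [155]

All cut coordinates (distinct, sorted): [10, 20, 24, 34, 46, 57, 70, 78, 86, 97, 107, 116, 129, 138, 142, 148, 155, 175]

Fragments:
  [0,10): 10 bp
  [10,20): 10 bp
  [20,24): 4 bp
  [24,34): 10 bp
  [34,46): 12 bp
  [46,57): 11 bp
  [57,70): 13 bp
  [70,78): 8 bp
  [78,86): 8 bp
  [86,97): 11 bp
  [97,107): 10 bp
  [107,116): 9 bp
  [116,129): 13 bp
  [129,138): 9 bp
  [138,142): 4 bp
  [142,148): 6 bp
  [148,155): 7 bp
  [155,175): 20 bp
  [175,196): 21 bp

[4,4,6,7,8,8,9,9,10,10,10,10,11,11,12,13,13,20,21]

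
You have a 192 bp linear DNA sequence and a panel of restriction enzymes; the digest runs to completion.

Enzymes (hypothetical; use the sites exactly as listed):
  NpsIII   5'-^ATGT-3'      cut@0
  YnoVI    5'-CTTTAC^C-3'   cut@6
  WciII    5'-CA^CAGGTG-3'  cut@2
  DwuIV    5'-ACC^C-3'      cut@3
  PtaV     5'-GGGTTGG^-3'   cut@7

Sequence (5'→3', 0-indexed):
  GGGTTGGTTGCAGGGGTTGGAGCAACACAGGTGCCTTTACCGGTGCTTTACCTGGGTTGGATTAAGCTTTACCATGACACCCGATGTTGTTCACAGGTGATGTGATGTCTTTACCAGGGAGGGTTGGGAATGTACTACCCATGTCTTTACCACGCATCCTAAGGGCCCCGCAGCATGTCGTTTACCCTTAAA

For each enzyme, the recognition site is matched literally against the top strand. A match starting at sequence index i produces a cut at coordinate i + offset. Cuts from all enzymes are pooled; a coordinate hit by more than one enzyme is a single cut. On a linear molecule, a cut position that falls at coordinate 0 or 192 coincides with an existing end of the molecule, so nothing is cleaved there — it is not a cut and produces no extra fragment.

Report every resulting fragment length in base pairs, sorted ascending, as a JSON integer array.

[1,2,2,5,6,6,7,7,9,9,10,10,10,10,11,12,12,13,13,13,24]

Site scan:
  NpsIII (ATGT, off=0): starts [83, 99, 104, 129, 140, 174] → cuts [83, 99, 104, 129, 140, 174]
  YnoVI (CTTTACC, off=6): starts [34, 45, 66, 108, 144] → cuts [40, 51, 72, 114, 150]
  WciII (CACAGGTG, off=2): starts [25, 91] → cuts [27, 93]
  DwuIV (ACCC, off=3): starts [78, 136, 183] → cuts [81, 139, 186]
  PtaV (GGGTTGG, off=7): starts [0, 13, 53, 120] → cuts [7, 20, 60, 127]

Pooled cuts: [7, 20, 27, 40, 51, 60, 72, 81, 83, 93, 99, 104, 114, 127, 129, 139, 140, 150, 174, 186]

Fragment lengths:
  [0,7): 7 bp
  [7,20): 13 bp
  [20,27): 7 bp
  [27,40): 13 bp
  [40,51): 11 bp
  [51,60): 9 bp
  [60,72): 12 bp
  [72,81): 9 bp
  [81,83): 2 bp
  [83,93): 10 bp
  [93,99): 6 bp
  [99,104): 5 bp
  [104,114): 10 bp
  [114,127): 13 bp
  [127,129): 2 bp
  [129,139): 10 bp
  [139,140): 1 bp
  [140,150): 10 bp
  [150,174): 24 bp
  [174,186): 12 bp
  [186,192): 6 bp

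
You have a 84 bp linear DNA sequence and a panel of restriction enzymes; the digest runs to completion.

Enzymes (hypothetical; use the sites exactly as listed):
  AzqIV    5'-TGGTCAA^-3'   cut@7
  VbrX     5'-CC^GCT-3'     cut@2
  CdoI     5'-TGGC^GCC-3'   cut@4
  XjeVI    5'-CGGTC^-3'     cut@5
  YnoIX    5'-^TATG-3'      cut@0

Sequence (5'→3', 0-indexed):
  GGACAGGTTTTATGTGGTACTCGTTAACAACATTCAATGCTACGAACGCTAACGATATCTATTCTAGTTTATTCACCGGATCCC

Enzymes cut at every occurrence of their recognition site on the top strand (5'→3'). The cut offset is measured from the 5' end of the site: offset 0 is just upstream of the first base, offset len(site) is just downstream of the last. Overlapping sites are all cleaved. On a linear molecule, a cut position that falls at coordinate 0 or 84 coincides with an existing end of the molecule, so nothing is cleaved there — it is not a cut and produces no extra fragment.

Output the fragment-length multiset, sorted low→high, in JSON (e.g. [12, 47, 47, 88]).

Scan for sites:
  AzqIV (TGGTCAA, off=7): no sites
  VbrX (CCGCT, off=2): no sites
  CdoI (TGGCGCC, off=4): no sites
  XjeVI (CGGTC, off=5): no sites
  YnoIX (TATG, off=0): starts [10] → cuts [10]

All cut coordinates (distinct, sorted): [10]

Fragments:
  [0,10): 10 bp
  [10,84): 74 bp

[10,74]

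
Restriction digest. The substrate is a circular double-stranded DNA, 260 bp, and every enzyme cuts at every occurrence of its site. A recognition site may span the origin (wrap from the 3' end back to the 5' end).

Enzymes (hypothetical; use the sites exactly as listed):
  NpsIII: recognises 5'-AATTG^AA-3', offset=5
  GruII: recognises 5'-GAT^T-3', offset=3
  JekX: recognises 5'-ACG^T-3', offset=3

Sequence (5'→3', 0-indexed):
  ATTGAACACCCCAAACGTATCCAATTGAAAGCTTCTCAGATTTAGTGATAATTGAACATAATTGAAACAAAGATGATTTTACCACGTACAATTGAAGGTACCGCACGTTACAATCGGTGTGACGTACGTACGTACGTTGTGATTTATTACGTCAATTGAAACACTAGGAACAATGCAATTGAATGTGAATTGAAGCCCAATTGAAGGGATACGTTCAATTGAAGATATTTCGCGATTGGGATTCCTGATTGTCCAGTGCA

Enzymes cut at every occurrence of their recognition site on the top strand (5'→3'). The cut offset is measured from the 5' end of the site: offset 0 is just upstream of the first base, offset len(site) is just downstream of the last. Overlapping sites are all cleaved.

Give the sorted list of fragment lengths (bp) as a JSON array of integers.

Site scan:
  NpsIII (AATTGAA, off=5): starts [22, 49, 59, 89, 153, 176, 187, 198, 216, 259] → cuts [4, 27, 54, 64, 94, 158, 181, 192, 203, 221]
  GruII (GATT, off=3): starts [38, 74, 140, 233, 239, 246] → cuts [41, 77, 143, 236, 242, 249]
  JekX (ACGT, off=3): starts [14, 83, 104, 121, 125, 129, 133, 148, 210] → cuts [17, 86, 107, 124, 128, 132, 136, 151, 213]

Pooled cuts: [4, 17, 27, 41, 54, 64, 77, 86, 94, 107, 124, 128, 132, 136, 143, 151, 158, 181, 192, 203, 213, 221, 236, 242, 249]

Fragments:
  4→17: 13 bp
  17→27: 10 bp
  27→41: 14 bp
  41→54: 13 bp
  54→64: 10 bp
  64→77: 13 bp
  77→86: 9 bp
  86→94: 8 bp
  94→107: 13 bp
  107→124: 17 bp
  124→128: 4 bp
  128→132: 4 bp
  132→136: 4 bp
  136→143: 7 bp
  143→151: 8 bp
  151→158: 7 bp
  158→181: 23 bp
  181→192: 11 bp
  192→203: 11 bp
  203→213: 10 bp
  213→221: 8 bp
  221→236: 15 bp
  236→242: 6 bp
  242→249: 7 bp
  249→4 (wrap): 260-249+4 = 15 bp

[4,4,4,6,7,7,7,8,8,8,9,10,10,10,11,11,13,13,13,13,14,15,15,17,23]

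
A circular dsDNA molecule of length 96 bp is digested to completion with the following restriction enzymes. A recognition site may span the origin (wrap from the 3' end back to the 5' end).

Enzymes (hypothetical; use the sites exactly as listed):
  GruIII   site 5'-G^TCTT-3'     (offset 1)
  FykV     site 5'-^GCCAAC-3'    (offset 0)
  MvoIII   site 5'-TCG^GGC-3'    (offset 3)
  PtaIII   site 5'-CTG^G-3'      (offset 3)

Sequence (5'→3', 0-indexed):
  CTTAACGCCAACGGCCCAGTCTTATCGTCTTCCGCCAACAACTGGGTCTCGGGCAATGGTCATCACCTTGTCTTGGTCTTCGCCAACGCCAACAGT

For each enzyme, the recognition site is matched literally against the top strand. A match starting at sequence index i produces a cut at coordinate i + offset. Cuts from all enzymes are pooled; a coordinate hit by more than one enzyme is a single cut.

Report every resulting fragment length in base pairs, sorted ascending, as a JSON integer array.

Site scan:
  GruIII (GTCTT, off=1): starts [18, 26, 69, 75, 94] → cuts [19, 27, 70, 76, 95]
  FykV (GCCAAC, off=0): starts [6, 33, 81, 87] → cuts [6, 33, 81, 87]
  MvoIII (TCGGGC, off=3): starts [48] → cuts [51]
  PtaIII (CTGG, off=3): starts [41] → cuts [44]

Pooled cuts: [6, 19, 27, 33, 44, 51, 70, 76, 81, 87, 95]

Fragments:
  6→19: 13 bp
  19→27: 8 bp
  27→33: 6 bp
  33→44: 11 bp
  44→51: 7 bp
  51→70: 19 bp
  70→76: 6 bp
  76→81: 5 bp
  81→87: 6 bp
  87→95: 8 bp
  95→6 (wrap): 96-95+6 = 7 bp

[5,6,6,6,7,7,8,8,11,13,19]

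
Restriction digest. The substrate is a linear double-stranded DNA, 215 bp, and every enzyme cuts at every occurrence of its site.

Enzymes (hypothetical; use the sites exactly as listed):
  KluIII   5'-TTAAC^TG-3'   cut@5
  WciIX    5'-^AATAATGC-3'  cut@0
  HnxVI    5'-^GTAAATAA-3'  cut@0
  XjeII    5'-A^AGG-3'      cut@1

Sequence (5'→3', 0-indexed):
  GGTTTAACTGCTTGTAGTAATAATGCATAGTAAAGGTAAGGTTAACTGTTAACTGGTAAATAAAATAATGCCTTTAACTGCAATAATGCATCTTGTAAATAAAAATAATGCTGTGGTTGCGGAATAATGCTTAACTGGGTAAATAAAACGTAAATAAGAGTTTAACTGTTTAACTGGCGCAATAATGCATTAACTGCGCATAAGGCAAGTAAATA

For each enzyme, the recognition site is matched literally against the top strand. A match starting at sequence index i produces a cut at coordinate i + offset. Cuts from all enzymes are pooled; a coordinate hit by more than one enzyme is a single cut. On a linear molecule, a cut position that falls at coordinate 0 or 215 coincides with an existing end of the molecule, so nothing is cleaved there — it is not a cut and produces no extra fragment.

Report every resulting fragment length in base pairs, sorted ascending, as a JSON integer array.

[2,3,3,5,6,7,8,8,8,8,8,9,10,11,13,13,13,14,15,15,17,19]

Scan for sites:
  KluIII (TTAACTG, off=5): starts [3, 41, 48, 73, 130, 161, 169, 189] → cuts [8, 46, 53, 78, 135, 166, 174, 194]
  WciIX (AATAATGC, off=0): starts [18, 63, 81, 103, 122, 180] → cuts [18, 63, 81, 103, 122, 180]
  HnxVI (GTAAATAA, off=0): starts [55, 94, 138, 149] → cuts [55, 94, 138, 149]
  XjeII (AAGG, off=1): starts [32, 37, 201] → cuts [33, 38, 202]

All cut coordinates (distinct, sorted): [8, 18, 33, 38, 46, 53, 55, 63, 78, 81, 94, 103, 122, 135, 138, 149, 166, 174, 180, 194, 202]

Fragment lengths:
  [0,8): 8 bp
  [8,18): 10 bp
  [18,33): 15 bp
  [33,38): 5 bp
  [38,46): 8 bp
  [46,53): 7 bp
  [53,55): 2 bp
  [55,63): 8 bp
  [63,78): 15 bp
  [78,81): 3 bp
  [81,94): 13 bp
  [94,103): 9 bp
  [103,122): 19 bp
  [122,135): 13 bp
  [135,138): 3 bp
  [138,149): 11 bp
  [149,166): 17 bp
  [166,174): 8 bp
  [174,180): 6 bp
  [180,194): 14 bp
  [194,202): 8 bp
  [202,215): 13 bp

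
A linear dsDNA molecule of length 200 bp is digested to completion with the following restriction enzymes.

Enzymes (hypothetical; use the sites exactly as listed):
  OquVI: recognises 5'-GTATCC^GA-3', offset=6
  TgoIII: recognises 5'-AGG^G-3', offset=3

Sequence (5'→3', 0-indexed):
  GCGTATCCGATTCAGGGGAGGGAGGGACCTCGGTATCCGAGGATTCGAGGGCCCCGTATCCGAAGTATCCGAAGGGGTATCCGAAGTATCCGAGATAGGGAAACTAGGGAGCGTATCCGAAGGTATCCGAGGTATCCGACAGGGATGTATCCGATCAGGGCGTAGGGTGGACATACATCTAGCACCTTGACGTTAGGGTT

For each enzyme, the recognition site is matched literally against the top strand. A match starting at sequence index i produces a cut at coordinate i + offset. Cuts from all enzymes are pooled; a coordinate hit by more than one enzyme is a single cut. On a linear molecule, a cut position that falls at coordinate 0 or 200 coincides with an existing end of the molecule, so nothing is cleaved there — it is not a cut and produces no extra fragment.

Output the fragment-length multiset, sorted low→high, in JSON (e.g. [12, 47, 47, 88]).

Per-enzyme occurrences:
  OquVI GTATCCGA/6: at [2, 32, 55, 64, 76, 85, 112, 122, 131, 146] ⇒ [8, 38, 61, 70, 82, 91, 118, 128, 137, 152]
  TgoIII AGGG/3: at [13, 18, 22, 47, 72, 96, 105, 140, 156, 163, 194] ⇒ [16, 21, 25, 50, 75, 99, 108, 143, 159, 166, 197]

All cut coordinates (distinct, sorted): [8, 16, 21, 25, 38, 50, 61, 70, 75, 82, 91, 99, 108, 118, 128, 137, 143, 152, 159, 166, 197]

Fragment lengths:
  [0,8): 8 bp
  [8,16): 8 bp
  [16,21): 5 bp
  [21,25): 4 bp
  [25,38): 13 bp
  [38,50): 12 bp
  [50,61): 11 bp
  [61,70): 9 bp
  [70,75): 5 bp
  [75,82): 7 bp
  [82,91): 9 bp
  [91,99): 8 bp
  [99,108): 9 bp
  [108,118): 10 bp
  [118,128): 10 bp
  [128,137): 9 bp
  [137,143): 6 bp
  [143,152): 9 bp
  [152,159): 7 bp
  [159,166): 7 bp
  [166,197): 31 bp
  [197,200): 3 bp

[3,4,5,5,6,7,7,7,8,8,8,9,9,9,9,9,10,10,11,12,13,31]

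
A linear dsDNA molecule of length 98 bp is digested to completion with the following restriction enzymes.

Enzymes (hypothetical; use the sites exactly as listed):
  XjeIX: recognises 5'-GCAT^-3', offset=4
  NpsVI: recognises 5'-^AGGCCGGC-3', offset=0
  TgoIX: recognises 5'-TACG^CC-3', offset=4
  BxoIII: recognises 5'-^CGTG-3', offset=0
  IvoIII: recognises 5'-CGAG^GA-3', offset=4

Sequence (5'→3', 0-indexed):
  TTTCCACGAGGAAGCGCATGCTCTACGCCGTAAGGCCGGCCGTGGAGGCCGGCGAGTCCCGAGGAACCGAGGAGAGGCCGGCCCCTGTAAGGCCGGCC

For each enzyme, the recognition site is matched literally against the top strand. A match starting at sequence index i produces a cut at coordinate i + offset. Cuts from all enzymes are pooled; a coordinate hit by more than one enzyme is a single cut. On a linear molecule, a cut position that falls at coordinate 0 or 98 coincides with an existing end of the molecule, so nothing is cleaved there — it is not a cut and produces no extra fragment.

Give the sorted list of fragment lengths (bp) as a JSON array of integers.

Scan for sites:
  XjeIX (GCAT, off=4): starts [15] → cuts [19]
  NpsVI (AGGCCGGC, off=0): starts [32, 45, 74, 89] → cuts [32, 45, 74, 89]
  TgoIX (TACGCC, off=4): starts [23] → cuts [27]
  BxoIII (CGTG, off=0): starts [40] → cuts [40]
  IvoIII (CGAGGA, off=4): starts [6, 59, 67] → cuts [10, 63, 71]

Pooled cuts: [10, 19, 27, 32, 40, 45, 63, 71, 74, 89]

Fragments:
  [0,10): 10 bp
  [10,19): 9 bp
  [19,27): 8 bp
  [27,32): 5 bp
  [32,40): 8 bp
  [40,45): 5 bp
  [45,63): 18 bp
  [63,71): 8 bp
  [71,74): 3 bp
  [74,89): 15 bp
  [89,98): 9 bp

[3,5,5,8,8,8,9,9,10,15,18]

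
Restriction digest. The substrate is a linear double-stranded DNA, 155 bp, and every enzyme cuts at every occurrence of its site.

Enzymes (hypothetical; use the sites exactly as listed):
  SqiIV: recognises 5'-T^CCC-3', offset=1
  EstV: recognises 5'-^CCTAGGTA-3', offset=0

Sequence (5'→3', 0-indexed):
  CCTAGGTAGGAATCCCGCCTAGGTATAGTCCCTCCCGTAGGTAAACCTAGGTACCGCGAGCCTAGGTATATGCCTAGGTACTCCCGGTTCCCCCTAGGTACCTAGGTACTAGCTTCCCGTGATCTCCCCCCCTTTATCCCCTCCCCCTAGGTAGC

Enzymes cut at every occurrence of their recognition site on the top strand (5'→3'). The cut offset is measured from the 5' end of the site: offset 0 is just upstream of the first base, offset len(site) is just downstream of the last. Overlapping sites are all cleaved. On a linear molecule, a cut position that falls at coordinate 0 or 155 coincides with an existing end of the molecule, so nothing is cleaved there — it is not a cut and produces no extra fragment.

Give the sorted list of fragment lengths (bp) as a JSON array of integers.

Per-enzyme occurrences:
  SqiIV (TCCC, off=1): starts [12, 28, 32, 81, 88, 114, 124, 136, 141] → cuts [13, 29, 33, 82, 89, 115, 125, 137, 142]
  EstV (CCTAGGTA, off=0): starts [0, 17, 45, 60, 72, 92, 100, 145] → cuts [17, 45, 60, 72, 92, 100, 145] (position 0 is a terminus of the linear molecule — no cut)

Pooled cuts: [13, 17, 29, 33, 45, 60, 72, 82, 89, 92, 100, 115, 125, 137, 142, 145]

Fragment lengths:
  [0,13): 13 bp
  [13,17): 4 bp
  [17,29): 12 bp
  [29,33): 4 bp
  [33,45): 12 bp
  [45,60): 15 bp
  [60,72): 12 bp
  [72,82): 10 bp
  [82,89): 7 bp
  [89,92): 3 bp
  [92,100): 8 bp
  [100,115): 15 bp
  [115,125): 10 bp
  [125,137): 12 bp
  [137,142): 5 bp
  [142,145): 3 bp
  [145,155): 10 bp

[3,3,4,4,5,7,8,10,10,10,12,12,12,12,13,15,15]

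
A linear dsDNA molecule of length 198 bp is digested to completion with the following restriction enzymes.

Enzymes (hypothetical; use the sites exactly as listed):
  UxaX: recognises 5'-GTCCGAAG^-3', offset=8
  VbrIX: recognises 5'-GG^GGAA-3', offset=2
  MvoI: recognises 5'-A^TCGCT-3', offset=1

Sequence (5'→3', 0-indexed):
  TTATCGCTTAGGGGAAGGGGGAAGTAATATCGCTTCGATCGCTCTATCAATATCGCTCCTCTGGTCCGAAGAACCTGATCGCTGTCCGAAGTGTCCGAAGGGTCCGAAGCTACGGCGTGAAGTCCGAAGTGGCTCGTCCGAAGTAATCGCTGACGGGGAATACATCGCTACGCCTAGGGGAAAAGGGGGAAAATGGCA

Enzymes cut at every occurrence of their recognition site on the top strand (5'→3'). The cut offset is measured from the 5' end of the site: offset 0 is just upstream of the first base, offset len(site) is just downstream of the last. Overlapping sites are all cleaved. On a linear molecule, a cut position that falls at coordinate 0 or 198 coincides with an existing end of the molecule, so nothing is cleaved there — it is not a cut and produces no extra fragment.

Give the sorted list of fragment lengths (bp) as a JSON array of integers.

Scan for sites:
  UxaX GTCCGAAG/8: at [63, 83, 92, 101, 121, 135] ⇒ [71, 91, 100, 109, 129, 143]
  VbrIX GGGGAA/2: at [10, 17, 154, 176, 185] ⇒ [12, 19, 156, 178, 187]
  MvoI ATCGCT/1: at [2, 28, 37, 51, 77, 145, 163] ⇒ [3, 29, 38, 52, 78, 146, 164]

Pooled cuts: [3, 12, 19, 29, 38, 52, 71, 78, 91, 100, 109, 129, 143, 146, 156, 164, 178, 187]

Fragments:
  [0,3): 3 bp
  [3,12): 9 bp
  [12,19): 7 bp
  [19,29): 10 bp
  [29,38): 9 bp
  [38,52): 14 bp
  [52,71): 19 bp
  [71,78): 7 bp
  [78,91): 13 bp
  [91,100): 9 bp
  [100,109): 9 bp
  [109,129): 20 bp
  [129,143): 14 bp
  [143,146): 3 bp
  [146,156): 10 bp
  [156,164): 8 bp
  [164,178): 14 bp
  [178,187): 9 bp
  [187,198): 11 bp

[3,3,7,7,8,9,9,9,9,9,10,10,11,13,14,14,14,19,20]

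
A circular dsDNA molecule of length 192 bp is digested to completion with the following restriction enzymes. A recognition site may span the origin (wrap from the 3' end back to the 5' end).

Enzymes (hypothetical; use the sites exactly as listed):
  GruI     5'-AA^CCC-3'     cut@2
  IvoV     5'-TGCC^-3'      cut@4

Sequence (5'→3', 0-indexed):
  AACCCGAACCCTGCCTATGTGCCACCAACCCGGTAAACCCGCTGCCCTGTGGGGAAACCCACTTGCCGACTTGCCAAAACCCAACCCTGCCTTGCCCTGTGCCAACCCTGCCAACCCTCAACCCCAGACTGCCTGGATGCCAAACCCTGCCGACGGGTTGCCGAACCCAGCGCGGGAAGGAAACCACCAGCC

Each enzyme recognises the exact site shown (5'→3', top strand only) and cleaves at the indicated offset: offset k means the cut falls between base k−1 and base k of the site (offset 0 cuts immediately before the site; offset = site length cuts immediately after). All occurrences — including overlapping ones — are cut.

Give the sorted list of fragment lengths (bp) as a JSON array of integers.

Scan for sites:
  GruI (AACCC, off=2): starts [0, 6, 26, 35, 55, 77, 82, 103, 112, 119, 142, 163] → cuts [2, 8, 28, 37, 57, 79, 84, 105, 114, 121, 144, 165]
  IvoV (TGCC, off=4): starts [11, 19, 42, 63, 71, 87, 92, 99, 108, 129, 137, 147, 158] → cuts [15, 23, 46, 67, 75, 91, 96, 103, 112, 133, 141, 151, 162]

Pooled cuts: [2, 8, 15, 23, 28, 37, 46, 57, 67, 75, 79, 84, 91, 96, 103, 105, 112, 114, 121, 133, 141, 144, 151, 162, 165]

Fragments:
  2→8: 6 bp
  8→15: 7 bp
  15→23: 8 bp
  23→28: 5 bp
  28→37: 9 bp
  37→46: 9 bp
  46→57: 11 bp
  57→67: 10 bp
  67→75: 8 bp
  75→79: 4 bp
  79→84: 5 bp
  84→91: 7 bp
  91→96: 5 bp
  96→103: 7 bp
  103→105: 2 bp
  105→112: 7 bp
  112→114: 2 bp
  114→121: 7 bp
  121→133: 12 bp
  133→141: 8 bp
  141→144: 3 bp
  144→151: 7 bp
  151→162: 11 bp
  162→165: 3 bp
  165→2 (wrap): 192-165+2 = 29 bp

[2,2,3,3,4,5,5,5,6,7,7,7,7,7,7,8,8,8,9,9,10,11,11,12,29]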